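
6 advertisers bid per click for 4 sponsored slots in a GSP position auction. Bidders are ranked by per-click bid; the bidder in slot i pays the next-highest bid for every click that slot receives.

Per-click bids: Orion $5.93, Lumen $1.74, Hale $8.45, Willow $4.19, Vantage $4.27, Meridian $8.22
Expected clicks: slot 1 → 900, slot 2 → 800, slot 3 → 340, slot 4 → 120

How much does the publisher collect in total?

Sorting advertisers: $8.45 (Hale) > $8.22 (Meridian) > $5.93 (Orion) > $4.27 (Vantage) > $4.19 (Willow) > …
Slot 1: Hale pays $8.22 × 900 = $7398.00
Slot 2: Meridian pays $5.93 × 800 = $4744.00
Slot 3: Orion pays $4.27 × 340 = $1451.80
Slot 4: Vantage pays $4.19 × 120 = $502.80
Total = $14096.60

Total revenue: $14096.60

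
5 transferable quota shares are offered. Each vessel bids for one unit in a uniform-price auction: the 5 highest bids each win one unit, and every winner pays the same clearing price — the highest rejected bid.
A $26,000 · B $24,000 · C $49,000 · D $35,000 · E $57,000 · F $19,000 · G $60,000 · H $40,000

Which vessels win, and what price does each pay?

G, E, C, H, D; each pays $26,000

Bids ranked high→low: 60,000 (G), 57,000 (E), 49,000 (C), 40,000 (H), 35,000 (D), 26,000 (A), 24,000 (B), …
Top 5: G, E, C, H, D.
Clearing price = highest rejected bid = $26,000.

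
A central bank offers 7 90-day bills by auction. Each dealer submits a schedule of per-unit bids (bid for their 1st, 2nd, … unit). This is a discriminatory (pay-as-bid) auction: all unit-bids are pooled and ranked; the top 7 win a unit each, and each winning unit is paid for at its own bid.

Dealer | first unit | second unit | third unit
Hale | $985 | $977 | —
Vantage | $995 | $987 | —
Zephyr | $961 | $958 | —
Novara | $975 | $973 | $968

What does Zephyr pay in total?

Zephyr pays $0

Merging the schedules and taking the best 7: 995 (Vantage-1), 987 (Vantage-2), 985 (Hale-1), 977 (Hale-2), 975 (Novara-1), 973 (Novara-2), 968 (Novara-3)
Next rejected bid: $961 (not a price — pay-as-bid).
Zephyr wins no units.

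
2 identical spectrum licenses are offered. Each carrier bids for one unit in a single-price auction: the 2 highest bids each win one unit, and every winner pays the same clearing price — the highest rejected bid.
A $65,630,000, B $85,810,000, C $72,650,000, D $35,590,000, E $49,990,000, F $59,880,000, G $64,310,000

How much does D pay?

D pays $0

Bids ranked high→low: 85,810,000 (B), 72,650,000 (C), 65,630,000 (A), 64,310,000 (G), …
Top 2: B, C.
First losing bid is A's $65,630,000, which sets the uniform price.
D does not win → pays $0.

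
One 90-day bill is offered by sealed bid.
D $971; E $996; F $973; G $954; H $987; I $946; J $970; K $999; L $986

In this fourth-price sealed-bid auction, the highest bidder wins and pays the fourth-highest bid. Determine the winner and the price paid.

Bids in order: 999 (K) > 996 (E) > 987 (H) > 986 (L) > 973 (F) > 971 (D) > …
K wins; payment is bid #4 in the ranking = $986.

K pays $986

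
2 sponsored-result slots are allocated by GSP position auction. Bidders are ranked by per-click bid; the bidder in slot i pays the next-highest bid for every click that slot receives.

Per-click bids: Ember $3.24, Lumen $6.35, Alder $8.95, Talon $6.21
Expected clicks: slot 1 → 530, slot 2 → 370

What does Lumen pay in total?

Per-click bids in order: $8.95 (Alder) > $6.35 (Lumen) > $6.21 (Talon) > …
Lumen holds slot 2 → pays next bid $6.21 × 370 clicks = $2297.70.

Lumen pays $2297.70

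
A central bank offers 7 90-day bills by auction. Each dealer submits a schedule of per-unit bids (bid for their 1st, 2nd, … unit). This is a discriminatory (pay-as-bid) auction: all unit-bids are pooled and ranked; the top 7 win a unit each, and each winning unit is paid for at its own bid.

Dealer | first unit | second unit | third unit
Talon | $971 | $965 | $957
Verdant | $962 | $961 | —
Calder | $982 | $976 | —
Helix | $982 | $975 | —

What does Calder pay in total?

All unit-bids, highest first — top 7: 982 (Calder-1), 982 (Helix-1), 976 (Calder-2), 975 (Helix-2), 971 (Talon-1), 965 (Talon-2), 962 (Verdant-1)
Next rejected bid: $961 (not a price — pay-as-bid).
Calder's winning unit-bids: 982 + 976 = $1,958.

Calder pays $1,958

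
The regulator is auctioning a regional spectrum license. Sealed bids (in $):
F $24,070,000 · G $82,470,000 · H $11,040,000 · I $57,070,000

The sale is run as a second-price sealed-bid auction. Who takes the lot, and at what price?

G pays $57,070,000

Second-price sealed-bid auction: the highest bidder wins and pays the second-highest bid.
Sorting bids: 82,470,000 (G) > 57,070,000 (I) > 24,070,000 (F) > 11,040,000 (H)
Second-price: G pays I's bid of $57,070,000.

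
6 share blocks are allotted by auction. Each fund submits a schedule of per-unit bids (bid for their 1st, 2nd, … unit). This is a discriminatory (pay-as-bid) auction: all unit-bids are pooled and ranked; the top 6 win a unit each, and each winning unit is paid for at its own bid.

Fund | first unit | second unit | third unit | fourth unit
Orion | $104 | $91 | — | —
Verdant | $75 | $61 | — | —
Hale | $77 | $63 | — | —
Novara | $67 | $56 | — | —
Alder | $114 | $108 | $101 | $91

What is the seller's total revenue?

Pooled unit-bids ranked (top 6): 114 (Alder-1), 108 (Alder-2), 104 (Orion-1), 101 (Alder-3), 91 (Orion-2), 91 (Alder-4)
Next rejected bid: $77 (not a price — pay-as-bid).
Each winning unit pays its own bid.
Revenue = 114 + 108 + 104 + 101 + 91 + 91 = $609.

Total revenue: $609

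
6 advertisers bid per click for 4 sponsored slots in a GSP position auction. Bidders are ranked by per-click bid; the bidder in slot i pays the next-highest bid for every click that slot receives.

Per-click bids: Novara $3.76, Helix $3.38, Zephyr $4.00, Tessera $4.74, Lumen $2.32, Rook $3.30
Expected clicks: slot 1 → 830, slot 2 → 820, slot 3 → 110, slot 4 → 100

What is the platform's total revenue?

Per-click bids in order: $4.74 (Tessera) > $4.00 (Zephyr) > $3.76 (Novara) > $3.38 (Helix) > $3.30 (Rook) > …
Slot 1: Tessera pays $4.00 × 830 = $3320.00
Slot 2: Zephyr pays $3.76 × 820 = $3083.20
Slot 3: Novara pays $3.38 × 110 = $371.80
Slot 4: Helix pays $3.30 × 100 = $330.00
Total = $7105.00

Total revenue: $7105.00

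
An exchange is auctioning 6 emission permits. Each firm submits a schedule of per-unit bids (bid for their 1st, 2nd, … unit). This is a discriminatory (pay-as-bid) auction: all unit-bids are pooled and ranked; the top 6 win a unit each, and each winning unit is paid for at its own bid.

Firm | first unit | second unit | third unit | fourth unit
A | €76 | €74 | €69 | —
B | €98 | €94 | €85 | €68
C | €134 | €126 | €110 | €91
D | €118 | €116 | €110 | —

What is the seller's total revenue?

All unit-bids, highest first — top 6: 134 (C-1), 126 (C-2), 118 (D-1), 116 (D-2), 110 (C-3), 110 (D-3)
Next rejected bid: €98 (not a price — pay-as-bid).
Each winning unit pays its own bid.
Revenue = 134 + 126 + 118 + 116 + 110 + 110 = €714.

Total revenue: €714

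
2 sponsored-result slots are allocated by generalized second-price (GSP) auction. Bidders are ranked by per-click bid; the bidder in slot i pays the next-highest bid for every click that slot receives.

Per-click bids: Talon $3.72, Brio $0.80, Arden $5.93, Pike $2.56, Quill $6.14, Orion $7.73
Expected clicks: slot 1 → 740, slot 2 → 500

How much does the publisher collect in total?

Ranked by bid: $7.73 (Orion) > $6.14 (Quill) > $5.93 (Arden) > …
Slot 1: Orion pays $6.14 × 740 = $4543.60
Slot 2: Quill pays $5.93 × 500 = $2965.00
Total = $7508.60

Total revenue: $7508.60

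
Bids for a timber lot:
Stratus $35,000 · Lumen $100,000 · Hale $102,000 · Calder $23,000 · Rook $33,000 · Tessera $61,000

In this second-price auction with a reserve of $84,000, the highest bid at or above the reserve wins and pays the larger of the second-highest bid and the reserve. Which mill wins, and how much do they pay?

Hale pays $100,000

Rule: the highest bid at or above the reserve wins and pays the larger of the second-highest bid and the reserve.
Bids in order: 102,000 (Hale) > 100,000 (Lumen) > 61,000 (Tessera) > 35,000 (Stratus) > 33,000 (Rook) > 23,000 (Calder)
Hale has the top bid at or above the reserve ($102,000).
max(second-highest $100,000, reserve $84,000) = $100,000; the reserve does not bind.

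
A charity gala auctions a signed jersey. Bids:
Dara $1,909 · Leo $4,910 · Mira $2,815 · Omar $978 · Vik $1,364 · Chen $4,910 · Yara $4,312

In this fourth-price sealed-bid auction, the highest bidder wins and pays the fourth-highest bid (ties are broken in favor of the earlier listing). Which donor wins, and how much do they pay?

Leo pays $2,815

Bids in order: 4,910 (Leo) > 4,910 (Chen) > 4,312 (Yara) > 2,815 (Mira) > 1,909 (Dara) > 1,364 (Vik) > …
Tie at $4,910 → Leo wins by tie-break.
Leo wins; payment is bid #4 in the ranking = $2,815.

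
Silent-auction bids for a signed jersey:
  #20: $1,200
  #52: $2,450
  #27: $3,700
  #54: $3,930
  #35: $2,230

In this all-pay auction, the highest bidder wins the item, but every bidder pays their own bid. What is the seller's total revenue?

Total revenue: $13,510

Bids ranked: 3,930 (#54) > 3,700 (#27) > 2,450 (#52) > 2,230 (#35) > 1,200 (#20)
#54 wins with the top bid; all bids are sunk regardless.
Every bidder forfeits their bid regardless of winning.
Revenue = 1,200 + 2,450 + 3,700 + 3,930 + 2,230 = $13,510.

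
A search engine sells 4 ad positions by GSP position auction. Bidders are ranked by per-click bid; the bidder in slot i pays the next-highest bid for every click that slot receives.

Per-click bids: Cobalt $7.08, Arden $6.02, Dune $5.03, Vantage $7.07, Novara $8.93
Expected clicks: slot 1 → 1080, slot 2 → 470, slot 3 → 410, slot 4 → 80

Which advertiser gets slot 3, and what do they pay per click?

Per-click bids in order: $8.93 (Novara) > $7.08 (Cobalt) > $7.07 (Vantage) > $6.02 (Arden) > $5.03 (Dune)
Slot 3 goes to the third-ranked bidder, Vantage, who pays the next bid down: $6.02/click.

Vantage; $6.02 per click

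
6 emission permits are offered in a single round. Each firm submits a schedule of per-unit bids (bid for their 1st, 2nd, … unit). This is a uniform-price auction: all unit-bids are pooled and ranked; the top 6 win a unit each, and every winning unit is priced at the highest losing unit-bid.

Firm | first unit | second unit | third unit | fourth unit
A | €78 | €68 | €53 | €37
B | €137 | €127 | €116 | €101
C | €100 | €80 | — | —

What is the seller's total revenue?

Merging the schedules and taking the best 6: 137 (B-1), 127 (B-2), 116 (B-3), 101 (B-4), 100 (C-1), 80 (C-2)
Highest rejected unit-bid = €78.
Allocation: B 4, C 2. Every unit priced at €78.
Revenue = 6 × 78 = €468.

Total revenue: €468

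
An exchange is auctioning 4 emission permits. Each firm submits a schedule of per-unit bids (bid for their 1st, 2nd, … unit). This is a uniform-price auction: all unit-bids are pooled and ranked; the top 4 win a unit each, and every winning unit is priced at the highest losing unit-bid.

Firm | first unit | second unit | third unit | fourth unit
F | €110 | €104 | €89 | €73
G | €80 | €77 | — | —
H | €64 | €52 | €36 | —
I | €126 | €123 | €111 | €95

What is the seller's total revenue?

Total revenue: €416

Pooled unit-bids ranked (top 4): 126 (I-1), 123 (I-2), 111 (I-3), 110 (F-1)
Highest rejected unit-bid = €104.
Allocation: F 1, I 3. Every unit priced at €104.
Revenue = 4 × 104 = €416.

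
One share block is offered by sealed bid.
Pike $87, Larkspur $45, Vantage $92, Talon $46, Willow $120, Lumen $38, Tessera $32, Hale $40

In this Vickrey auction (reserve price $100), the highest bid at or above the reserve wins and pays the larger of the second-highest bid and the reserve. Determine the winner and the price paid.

Willow pays $100

Vickrey auction (reserve price $100): the highest bid at or above the reserve wins and pays the larger of the second-highest bid and the reserve.
Sorting bids: 120 (Willow) > 92 (Vantage) > 87 (Pike) > 46 (Talon) > 45 (Larkspur) > 40 (Hale) > …
Highest eligible bid: Willow at $120.
max(second-highest $92, reserve $100) = $100.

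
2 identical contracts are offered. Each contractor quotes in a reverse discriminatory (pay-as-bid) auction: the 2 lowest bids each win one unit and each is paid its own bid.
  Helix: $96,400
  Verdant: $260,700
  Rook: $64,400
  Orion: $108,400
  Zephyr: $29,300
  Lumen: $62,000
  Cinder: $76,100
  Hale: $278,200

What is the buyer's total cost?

Total cost: $91,300

Ordering the bids: 29,300 (Zephyr), 62,000 (Lumen), 64,400 (Rook), 76,100 (Cinder), …
The 2 lowest are Zephyr, Lumen.
Total cost = 29,300 + 62,000 = $91,300.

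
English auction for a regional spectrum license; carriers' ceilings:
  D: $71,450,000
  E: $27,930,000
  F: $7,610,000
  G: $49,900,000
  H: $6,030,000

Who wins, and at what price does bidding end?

D wins at $49,900,000

Open ascending-bid auction: the price rises until one bidder remains; the winner pays the price at which the last rival dropped out.
Sorting limits: 71,450,000 (D) > 49,900,000 (G) > 27,930,000 (E) > 7,610,000 (F) > 6,030,000 (H)
Once the price passes $49,900,000, only D is left; the hammer falls at G's limit of $49,900,000.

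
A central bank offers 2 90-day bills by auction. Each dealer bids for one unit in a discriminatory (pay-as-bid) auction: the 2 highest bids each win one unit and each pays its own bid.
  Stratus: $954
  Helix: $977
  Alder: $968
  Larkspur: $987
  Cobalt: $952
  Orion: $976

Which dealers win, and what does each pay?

Larkspur $987, Helix $977

Bids ranked high→low: 987 (Larkspur), 977 (Helix), 976 (Orion), 968 (Alder), …
Winners (2 units): Larkspur, Helix.
Each winner pays its own bid: Larkspur $987, Helix $977.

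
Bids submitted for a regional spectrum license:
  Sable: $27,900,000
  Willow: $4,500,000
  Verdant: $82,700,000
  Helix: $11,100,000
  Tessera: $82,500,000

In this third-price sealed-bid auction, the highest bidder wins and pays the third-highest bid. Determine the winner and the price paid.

Verdant pays $27,900,000

Rule: the highest bidder wins and pays the third-highest bid.
Bids in order: 82,700,000 (Verdant) > 82,500,000 (Tessera) > 27,900,000 (Sable) > 11,100,000 (Helix) > 4,500,000 (Willow)
Verdant wins; payment is bid #3 in the ranking = $27,900,000.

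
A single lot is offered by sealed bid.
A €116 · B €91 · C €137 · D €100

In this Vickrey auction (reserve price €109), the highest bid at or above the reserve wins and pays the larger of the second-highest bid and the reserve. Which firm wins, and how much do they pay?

C pays €116

Rule: the highest bid at or above the reserve wins and pays the larger of the second-highest bid and the reserve.
Bids ranked: 137 (C) > 116 (A) > 100 (D) > 91 (B)
Highest eligible bid: C at €137.
max(second-highest €116, reserve €109) = €116; the reserve does not bind.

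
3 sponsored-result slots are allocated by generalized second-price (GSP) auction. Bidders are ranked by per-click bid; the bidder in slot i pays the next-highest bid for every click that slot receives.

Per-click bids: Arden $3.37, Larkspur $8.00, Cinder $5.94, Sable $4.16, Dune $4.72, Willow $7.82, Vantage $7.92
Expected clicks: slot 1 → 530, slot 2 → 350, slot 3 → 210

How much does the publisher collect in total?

Total revenue: $8182.00

Ranked by bid: $8.00 (Larkspur) > $7.92 (Vantage) > $7.82 (Willow) > $5.94 (Cinder) > …
Slot 1: Larkspur pays $7.92 × 530 = $4197.60
Slot 2: Vantage pays $7.82 × 350 = $2737.00
Slot 3: Willow pays $5.94 × 210 = $1247.40
Total = $8182.00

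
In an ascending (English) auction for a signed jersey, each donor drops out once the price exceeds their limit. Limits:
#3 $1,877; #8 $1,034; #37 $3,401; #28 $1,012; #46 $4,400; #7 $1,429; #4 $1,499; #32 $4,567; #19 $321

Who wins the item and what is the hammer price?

Rule: the price rises until one bidder remains; the winner pays the price at which the last rival dropped out.
Sorting limits: 4,567 (#32) > 4,400 (#46) > 3,401 (#37) > 1,877 (#3) > 1,499 (#4) > 1,429 (#7) > …
#46 is the last rival to drop out, at $4,400; #32 remains and wins at that price.

#32 wins at $4,400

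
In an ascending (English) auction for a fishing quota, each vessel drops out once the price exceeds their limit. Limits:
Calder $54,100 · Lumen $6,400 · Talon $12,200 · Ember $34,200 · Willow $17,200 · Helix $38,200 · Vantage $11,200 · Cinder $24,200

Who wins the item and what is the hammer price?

Limits in order: 54,100 (Calder) > 38,200 (Helix) > 34,200 (Ember) > 24,200 (Cinder) > 17,200 (Willow) > 12,200 (Talon) > …
Once the price passes $38,200, only Calder is left; the hammer falls at Helix's limit of $38,200.

Calder wins at $38,200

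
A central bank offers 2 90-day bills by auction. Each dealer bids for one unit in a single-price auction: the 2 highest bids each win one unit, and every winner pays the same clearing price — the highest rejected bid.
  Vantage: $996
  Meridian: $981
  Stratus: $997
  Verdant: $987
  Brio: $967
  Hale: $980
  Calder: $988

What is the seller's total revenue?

Ordering the bids: 997 (Stratus), 996 (Vantage), 988 (Calder), 987 (Verdant), …
The 2 highest are Stratus, Vantage.
Clearing price = highest rejected bid = $988.
Total revenue = 2 × $988 = $1,976.

Total revenue: $1,976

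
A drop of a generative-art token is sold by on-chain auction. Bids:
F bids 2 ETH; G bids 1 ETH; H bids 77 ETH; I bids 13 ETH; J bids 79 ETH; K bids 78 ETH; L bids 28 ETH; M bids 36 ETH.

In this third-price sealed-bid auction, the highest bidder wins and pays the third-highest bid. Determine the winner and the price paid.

J pays 77 ETH

Sorting bids: 79 (J) > 78 (K) > 77 (H) > 36 (M) > 28 (L) > 13 (I) > …
J wins; payment is bid #3 in the ranking = 77 ETH.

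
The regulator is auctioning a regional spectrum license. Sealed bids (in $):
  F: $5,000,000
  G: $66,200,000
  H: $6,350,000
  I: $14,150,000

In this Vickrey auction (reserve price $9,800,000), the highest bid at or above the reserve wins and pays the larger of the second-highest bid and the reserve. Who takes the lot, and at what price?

G pays $14,150,000

Sorting bids: 66,200,000 (G) > 14,150,000 (I) > 6,350,000 (H) > 5,000,000 (F)
Highest eligible bid: G at $66,200,000.
Second-highest bid $14,150,000 exceeds the reserve $9,800,000 → payment $14,150,000.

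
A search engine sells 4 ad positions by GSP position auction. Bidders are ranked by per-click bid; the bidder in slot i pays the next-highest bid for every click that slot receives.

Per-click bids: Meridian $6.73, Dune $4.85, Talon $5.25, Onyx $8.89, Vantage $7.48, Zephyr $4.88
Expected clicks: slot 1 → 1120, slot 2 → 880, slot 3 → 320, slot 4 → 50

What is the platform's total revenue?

Total revenue: $16224.00

Ranked by bid: $8.89 (Onyx) > $7.48 (Vantage) > $6.73 (Meridian) > $5.25 (Talon) > $4.88 (Zephyr) > …
Slot 1: Onyx pays $7.48 × 1120 = $8377.60
Slot 2: Vantage pays $6.73 × 880 = $5922.40
Slot 3: Meridian pays $5.25 × 320 = $1680.00
Slot 4: Talon pays $4.88 × 50 = $244.00
Total = $16224.00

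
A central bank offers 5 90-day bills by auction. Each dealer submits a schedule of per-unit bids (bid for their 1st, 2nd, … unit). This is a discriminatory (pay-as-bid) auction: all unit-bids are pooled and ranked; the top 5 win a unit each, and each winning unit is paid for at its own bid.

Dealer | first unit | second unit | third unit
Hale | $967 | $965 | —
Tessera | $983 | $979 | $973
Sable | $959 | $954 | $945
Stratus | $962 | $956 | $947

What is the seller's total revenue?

Pooled unit-bids ranked (top 5): 983 (Tessera-1), 979 (Tessera-2), 973 (Tessera-3), 967 (Hale-1), 965 (Hale-2)
Next rejected bid: $962 (not a price — pay-as-bid).
Each winning unit pays its own bid.
Revenue = 983 + 979 + 973 + 967 + 965 = $4,867.

Total revenue: $4,867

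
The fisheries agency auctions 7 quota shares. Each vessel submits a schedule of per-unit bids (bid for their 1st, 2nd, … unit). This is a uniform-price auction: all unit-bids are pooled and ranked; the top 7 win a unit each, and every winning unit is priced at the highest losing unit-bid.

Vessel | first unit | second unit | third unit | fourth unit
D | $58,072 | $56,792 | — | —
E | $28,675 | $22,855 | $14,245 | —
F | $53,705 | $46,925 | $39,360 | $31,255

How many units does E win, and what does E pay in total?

E: 1 unit, pays $22,855

All unit-bids, highest first — top 7: 58,072 (D-1), 56,792 (D-2), 53,705 (F-1), 46,925 (F-2), 39,360 (F-3), 31,255 (F-4), 28,675 (E-1)
First bid not allocated: $22,855.
E wins 1 unit(s) at $22,855 each.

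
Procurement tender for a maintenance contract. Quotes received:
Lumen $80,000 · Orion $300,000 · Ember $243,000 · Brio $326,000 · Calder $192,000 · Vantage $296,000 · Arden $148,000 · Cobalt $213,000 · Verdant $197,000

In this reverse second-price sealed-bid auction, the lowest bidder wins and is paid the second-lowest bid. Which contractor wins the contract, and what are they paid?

Rule: the lowest bidder wins and is paid the second-lowest bid.
Bids ranked: 80,000 (Lumen) < 148,000 (Arden) < 192,000 (Calder) < 197,000 (Verdant) < 213,000 (Cobalt) < 243,000 (Ember) < …
Lumen is lowest; is paid the second-lowest bid, $148,000.

Lumen is paid $148,000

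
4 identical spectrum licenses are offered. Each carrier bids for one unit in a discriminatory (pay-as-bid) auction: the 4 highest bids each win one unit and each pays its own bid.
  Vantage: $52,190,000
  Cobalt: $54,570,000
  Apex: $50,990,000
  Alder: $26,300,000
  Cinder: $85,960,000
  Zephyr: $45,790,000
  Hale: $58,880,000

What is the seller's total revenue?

Ordering the bids: 85,960,000 (Cinder), 58,880,000 (Hale), 54,570,000 (Cobalt), 52,190,000 (Vantage), 50,990,000 (Apex), 45,790,000 (Zephyr), …
Winners (4 units): Cinder, Hale, Cobalt, Vantage.
Total revenue = 85,960,000 + 58,880,000 + 54,570,000 + 52,190,000 = $251,600,000.

Total revenue: $251,600,000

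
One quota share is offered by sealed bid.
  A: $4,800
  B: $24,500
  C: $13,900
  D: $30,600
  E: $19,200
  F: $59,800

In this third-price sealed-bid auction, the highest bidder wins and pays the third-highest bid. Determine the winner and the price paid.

F pays $24,500

Bids in order: 59,800 (F) > 30,600 (D) > 24,500 (B) > 19,200 (E) > 13,900 (C) > 4,800 (A)
F is highest; pays the third-highest bid, $24,500.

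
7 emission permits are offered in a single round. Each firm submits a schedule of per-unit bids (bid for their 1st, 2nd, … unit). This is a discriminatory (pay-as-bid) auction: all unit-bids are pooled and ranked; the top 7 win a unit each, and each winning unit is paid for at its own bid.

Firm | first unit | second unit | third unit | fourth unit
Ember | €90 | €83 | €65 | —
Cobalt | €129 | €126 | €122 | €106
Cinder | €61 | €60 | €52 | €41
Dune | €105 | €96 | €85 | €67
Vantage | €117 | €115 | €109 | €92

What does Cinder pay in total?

Cinder pays €0

All unit-bids, highest first — top 7: 129 (Cobalt-1), 126 (Cobalt-2), 122 (Cobalt-3), 117 (Vantage-1), 115 (Vantage-2), 109 (Vantage-3), 106 (Cobalt-4)
Next rejected bid: €105 (not a price — pay-as-bid).
Cinder wins no units.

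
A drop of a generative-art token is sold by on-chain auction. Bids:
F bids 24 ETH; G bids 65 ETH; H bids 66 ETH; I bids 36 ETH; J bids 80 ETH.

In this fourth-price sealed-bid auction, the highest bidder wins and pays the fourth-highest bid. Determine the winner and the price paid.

J pays 36 ETH

Rule: the highest bidder wins and pays the fourth-highest bid.
Bids in order: 80 (J) > 66 (H) > 65 (G) > 36 (I) > 24 (F)
J is highest; pays the fourth-highest bid, 36 ETH.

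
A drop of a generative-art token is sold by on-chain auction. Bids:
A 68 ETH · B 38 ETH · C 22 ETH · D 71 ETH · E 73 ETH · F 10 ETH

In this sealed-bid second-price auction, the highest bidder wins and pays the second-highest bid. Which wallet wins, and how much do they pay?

E pays 71 ETH

Bids in order: 73 (E) > 71 (D) > 68 (A) > 38 (B) > 22 (C) > 10 (F)
E wins with the highest bid; price is set by the runner-up at 71 ETH.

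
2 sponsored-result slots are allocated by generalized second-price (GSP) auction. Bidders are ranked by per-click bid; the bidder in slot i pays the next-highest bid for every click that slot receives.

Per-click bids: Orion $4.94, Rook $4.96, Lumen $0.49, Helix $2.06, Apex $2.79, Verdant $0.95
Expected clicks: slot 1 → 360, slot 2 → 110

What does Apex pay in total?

Apex pays $0.00

Sorting advertisers: $4.96 (Rook) > $4.94 (Orion) > $2.79 (Apex) > …
Apex ranks below slot 2 → no slot, pays nothing.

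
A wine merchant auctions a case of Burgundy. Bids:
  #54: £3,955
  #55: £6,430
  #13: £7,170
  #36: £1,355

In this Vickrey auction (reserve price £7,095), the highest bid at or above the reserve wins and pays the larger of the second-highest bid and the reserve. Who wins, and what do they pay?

Rule: the highest bid at or above the reserve wins and pays the larger of the second-highest bid and the reserve.
Bids in order: 7,170 (#13) > 6,430 (#55) > 3,955 (#54) > 1,355 (#36)
Highest eligible bid: #13 at £7,170.
Second-highest bid £6,430 is below the reserve £7,095, so the reserve binds → payment £7,095.

#13 pays £7,095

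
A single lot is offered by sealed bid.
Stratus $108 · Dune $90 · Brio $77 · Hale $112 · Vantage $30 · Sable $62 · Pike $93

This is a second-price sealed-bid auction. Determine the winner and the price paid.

Hale pays $108

Bids ranked: 112 (Hale) > 108 (Stratus) > 93 (Pike) > 90 (Dune) > 77 (Brio) > 62 (Sable) > …
Hale is highest; pays the second-highest bid, $108.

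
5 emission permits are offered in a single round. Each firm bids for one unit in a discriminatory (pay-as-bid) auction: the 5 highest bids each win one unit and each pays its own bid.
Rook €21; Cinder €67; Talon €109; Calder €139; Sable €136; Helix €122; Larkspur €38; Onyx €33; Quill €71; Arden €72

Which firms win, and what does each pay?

Calder €139, Sable €136, Helix €122, Talon €109, Arden €72

Ordering the bids: 139 (Calder), 136 (Sable), 122 (Helix), 109 (Talon), 72 (Arden), 71 (Quill), 67 (Cinder), …
Winners (5 units): Calder, Sable, Helix, Talon, Arden.
Each winner pays its own bid: Calder €139, Sable €136, Helix €122, Talon €109, Arden €72.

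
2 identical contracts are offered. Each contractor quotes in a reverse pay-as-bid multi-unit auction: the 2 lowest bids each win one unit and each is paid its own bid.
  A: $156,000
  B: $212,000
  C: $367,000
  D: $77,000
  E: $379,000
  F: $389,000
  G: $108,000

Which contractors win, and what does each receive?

D $77,000, G $108,000

Sorting: 77,000 (D), 108,000 (G), 156,000 (A), 212,000 (B), …
Winners (2 units): D, G.
Each winner is paid its own bid: D $77,000, G $108,000.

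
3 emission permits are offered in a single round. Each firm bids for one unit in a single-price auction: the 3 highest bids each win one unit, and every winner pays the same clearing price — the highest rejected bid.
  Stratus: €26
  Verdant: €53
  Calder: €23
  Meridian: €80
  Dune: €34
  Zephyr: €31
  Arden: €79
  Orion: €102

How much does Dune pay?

Dune pays €0

Bids ranked high→low: 102 (Orion), 80 (Meridian), 79 (Arden), 53 (Verdant), 34 (Dune), …
Top 3: Orion, Meridian, Arden.
Clearing price = highest rejected bid = €53.
Dune does not win → pays €0.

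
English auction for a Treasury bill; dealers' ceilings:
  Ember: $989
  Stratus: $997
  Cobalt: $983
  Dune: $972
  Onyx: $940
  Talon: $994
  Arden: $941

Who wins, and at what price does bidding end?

Limits in order: 997 (Stratus) > 994 (Talon) > 989 (Ember) > 983 (Cobalt) > 972 (Dune) > 941 (Arden) > …
Bidding ends when Talon exits at $994; Stratus takes it.

Stratus wins at $994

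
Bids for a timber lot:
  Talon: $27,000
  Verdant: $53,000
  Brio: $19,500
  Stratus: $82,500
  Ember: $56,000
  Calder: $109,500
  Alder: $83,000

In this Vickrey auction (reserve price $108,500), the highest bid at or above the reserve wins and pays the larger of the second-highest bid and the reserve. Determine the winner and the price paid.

Bids in order: 109,500 (Calder) > 83,000 (Alder) > 82,500 (Stratus) > 56,000 (Ember) > 53,000 (Verdant) > 27,000 (Talon) > …
Calder has the top bid at or above the reserve ($109,500).
Second-highest bid $83,000 is below the reserve $108,500, so the reserve binds → payment $108,500.

Calder pays $108,500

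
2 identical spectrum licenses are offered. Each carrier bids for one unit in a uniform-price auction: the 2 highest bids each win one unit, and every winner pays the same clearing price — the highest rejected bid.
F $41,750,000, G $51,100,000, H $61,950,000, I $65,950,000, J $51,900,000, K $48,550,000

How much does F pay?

F pays $0

Ordering the bids: 65,950,000 (I), 61,950,000 (H), 51,900,000 (J), 51,100,000 (G), …
The 2 highest are I, H.
Highest unsuccessful bid: $51,900,000 → clearing price.
F does not win → pays $0.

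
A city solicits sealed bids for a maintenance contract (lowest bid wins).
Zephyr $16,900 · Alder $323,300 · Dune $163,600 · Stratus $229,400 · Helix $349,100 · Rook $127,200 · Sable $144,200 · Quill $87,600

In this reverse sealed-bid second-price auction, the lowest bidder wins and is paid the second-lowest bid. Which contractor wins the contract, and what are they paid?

Zephyr is paid $87,600

Rule: the lowest bidder wins and is paid the second-lowest bid.
Bids in order: 16,900 (Zephyr) < 87,600 (Quill) < 127,200 (Rook) < 144,200 (Sable) < 163,600 (Dune) < 229,400 (Stratus) < …
Second-price: Zephyr is paid Quill's bid of $87,600.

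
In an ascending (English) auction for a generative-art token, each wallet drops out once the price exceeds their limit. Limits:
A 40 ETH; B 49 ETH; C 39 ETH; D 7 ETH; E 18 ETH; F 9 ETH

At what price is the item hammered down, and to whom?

Sorting limits: 49 (B) > 40 (A) > 39 (C) > 18 (E) > 9 (F) > 7 (D)
Once the price passes 40 ETH, only B is left; the hammer falls at A's limit of 40 ETH.

B wins at 40 ETH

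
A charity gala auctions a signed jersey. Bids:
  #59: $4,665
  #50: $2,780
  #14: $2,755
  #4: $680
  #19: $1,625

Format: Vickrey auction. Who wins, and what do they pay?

Bids in order: 4,665 (#59) > 2,780 (#50) > 2,755 (#14) > 1,625 (#19) > 680 (#4)
#59 is highest; pays the second-highest bid, $2,780.

#59 pays $2,780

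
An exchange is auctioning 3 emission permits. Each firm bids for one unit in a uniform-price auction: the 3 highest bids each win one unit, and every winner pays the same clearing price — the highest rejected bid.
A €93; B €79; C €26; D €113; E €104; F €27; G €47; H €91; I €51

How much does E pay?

E pays €91

Ordering the bids: 113 (D), 104 (E), 93 (A), 91 (H), 79 (B), …
Top 3: D, E, A.
First losing bid is H's €91, which sets the uniform price.
E wins → pays €91.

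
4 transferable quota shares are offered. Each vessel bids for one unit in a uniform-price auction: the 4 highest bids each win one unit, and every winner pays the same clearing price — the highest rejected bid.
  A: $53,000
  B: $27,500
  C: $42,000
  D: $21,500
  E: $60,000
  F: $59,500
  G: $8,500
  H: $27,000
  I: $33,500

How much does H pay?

H pays $0

Ordering the bids: 60,000 (E), 59,500 (F), 53,000 (A), 42,000 (C), 33,500 (I), 27,500 (B), …
The 4 highest are E, F, A, C.
Highest unsuccessful bid: $33,500 → clearing price.
H does not win → pays $0.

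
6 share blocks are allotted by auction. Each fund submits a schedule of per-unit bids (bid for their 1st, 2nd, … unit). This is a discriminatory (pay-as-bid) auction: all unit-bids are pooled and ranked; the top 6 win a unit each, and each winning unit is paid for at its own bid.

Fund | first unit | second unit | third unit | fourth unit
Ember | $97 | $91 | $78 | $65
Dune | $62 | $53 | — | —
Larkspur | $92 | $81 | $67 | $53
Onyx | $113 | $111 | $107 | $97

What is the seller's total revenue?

Pooled unit-bids ranked (top 6): 113 (Onyx-1), 111 (Onyx-2), 107 (Onyx-3), 97 (Ember-1), 97 (Onyx-4), 92 (Larkspur-1)
Next rejected bid: $91 (not a price — pay-as-bid).
Each winning unit pays its own bid.
Revenue = 113 + 111 + 107 + 97 + 97 + 92 = $617.

Total revenue: $617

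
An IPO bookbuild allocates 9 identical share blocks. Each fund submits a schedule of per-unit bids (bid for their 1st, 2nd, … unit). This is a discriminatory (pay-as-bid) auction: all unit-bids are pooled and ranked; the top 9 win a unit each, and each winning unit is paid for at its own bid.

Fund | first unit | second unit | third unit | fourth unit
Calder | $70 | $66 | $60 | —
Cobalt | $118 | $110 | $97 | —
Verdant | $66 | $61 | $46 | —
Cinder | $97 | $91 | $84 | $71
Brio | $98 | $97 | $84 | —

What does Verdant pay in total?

Pooled unit-bids ranked (top 9): 118 (Cobalt-1), 110 (Cobalt-2), 98 (Brio-1), 97 (Cobalt-3), 97 (Cinder-1), 97 (Brio-2), 91 (Cinder-2), 84 (Cinder-3), 84 (Brio-3)
Next rejected bid: $71 (not a price — pay-as-bid).
Verdant wins no units.

Verdant pays $0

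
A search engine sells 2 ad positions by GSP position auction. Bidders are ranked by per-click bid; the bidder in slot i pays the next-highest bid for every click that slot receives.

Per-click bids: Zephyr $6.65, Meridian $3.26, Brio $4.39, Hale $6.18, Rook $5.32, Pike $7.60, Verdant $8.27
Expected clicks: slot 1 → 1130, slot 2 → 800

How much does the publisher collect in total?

Total revenue: $13908.00

Sorting advertisers: $8.27 (Verdant) > $7.60 (Pike) > $6.65 (Zephyr) > …
Slot 1: Verdant pays $7.60 × 1130 = $8588.00
Slot 2: Pike pays $6.65 × 800 = $5320.00
Total = $13908.00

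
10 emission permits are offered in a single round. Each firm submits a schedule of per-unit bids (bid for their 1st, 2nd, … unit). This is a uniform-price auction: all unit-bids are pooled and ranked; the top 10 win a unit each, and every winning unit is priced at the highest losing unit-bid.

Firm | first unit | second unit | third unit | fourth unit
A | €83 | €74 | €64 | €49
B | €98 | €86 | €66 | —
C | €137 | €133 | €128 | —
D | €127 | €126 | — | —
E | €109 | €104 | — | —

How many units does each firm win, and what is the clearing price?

Merging the schedules and taking the best 10: 137 (C-1), 133 (C-2), 128 (C-3), 127 (D-1), 126 (D-2), 109 (E-1), 104 (E-2), 98 (B-1), 86 (B-2), 83 (A-1)
The (k+1)-th unit-bid is €74.
Allocation: A 1, B 2, C 3, D 2, E 2.

A 1, B 2, C 3, D 2, E 2; clearing price €74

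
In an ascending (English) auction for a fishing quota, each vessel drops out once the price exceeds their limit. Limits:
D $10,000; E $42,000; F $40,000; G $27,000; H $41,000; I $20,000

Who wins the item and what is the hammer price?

Ascending (English) auction: the price rises until one bidder remains; the winner pays the price at which the last rival dropped out.
Limits ranked: 42,000 (E) > 41,000 (H) > 40,000 (F) > 27,000 (G) > 20,000 (I) > 10,000 (D)
Once the price passes $41,000, only E is left; the hammer falls at H's limit of $41,000.

E wins at $41,000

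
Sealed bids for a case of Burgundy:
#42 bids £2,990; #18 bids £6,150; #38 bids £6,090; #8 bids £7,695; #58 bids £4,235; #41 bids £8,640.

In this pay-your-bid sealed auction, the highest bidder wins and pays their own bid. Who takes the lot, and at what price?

Bids in order: 8,640 (#41) > 7,695 (#8) > 6,150 (#18) > 6,090 (#38) > 4,235 (#58) > 2,990 (#42)
First-price: #41 pays what they bid, £8,640.

#41 pays £8,640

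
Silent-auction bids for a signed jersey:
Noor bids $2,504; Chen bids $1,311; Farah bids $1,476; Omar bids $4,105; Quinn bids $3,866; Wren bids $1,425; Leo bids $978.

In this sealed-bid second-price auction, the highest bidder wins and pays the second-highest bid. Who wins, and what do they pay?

Omar pays $3,866

Bids in order: 4,105 (Omar) > 3,866 (Quinn) > 2,504 (Noor) > 1,476 (Farah) > 1,425 (Wren) > 1,311 (Chen) > …
Second-price: Omar pays Quinn's bid of $3,866.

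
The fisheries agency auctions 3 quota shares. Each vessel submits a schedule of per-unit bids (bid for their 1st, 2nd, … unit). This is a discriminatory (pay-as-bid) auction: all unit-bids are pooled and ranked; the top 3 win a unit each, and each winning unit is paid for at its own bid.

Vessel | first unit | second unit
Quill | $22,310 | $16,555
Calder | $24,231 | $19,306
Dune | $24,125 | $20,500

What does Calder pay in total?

Calder pays $24,231

Pooled unit-bids ranked (top 3): 24,231 (Calder-1), 24,125 (Dune-1), 22,310 (Quill-1)
Next rejected bid: $20,500 (not a price — pay-as-bid).
Calder's winning unit-bids: 24,231 = $24,231.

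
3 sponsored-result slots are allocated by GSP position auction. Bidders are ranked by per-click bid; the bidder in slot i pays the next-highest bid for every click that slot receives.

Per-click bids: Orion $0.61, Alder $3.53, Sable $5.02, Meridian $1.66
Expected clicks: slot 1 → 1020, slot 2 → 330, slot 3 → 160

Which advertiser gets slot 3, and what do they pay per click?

Per-click bids in order: $5.02 (Sable) > $3.53 (Alder) > $1.66 (Meridian) > $0.61 (Orion)
Slot 3 goes to the third-ranked bidder, Meridian, who pays the next bid down: $0.61/click.

Meridian; $0.61 per click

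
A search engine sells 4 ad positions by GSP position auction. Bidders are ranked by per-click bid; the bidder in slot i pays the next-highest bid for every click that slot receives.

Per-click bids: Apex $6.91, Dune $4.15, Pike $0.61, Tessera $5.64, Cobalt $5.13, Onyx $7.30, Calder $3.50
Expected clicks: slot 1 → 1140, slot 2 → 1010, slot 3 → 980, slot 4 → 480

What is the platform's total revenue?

Ranked by bid: $7.30 (Onyx) > $6.91 (Apex) > $5.64 (Tessera) > $5.13 (Cobalt) > $4.15 (Dune) > …
Slot 1: Onyx pays $6.91 × 1140 = $7877.40
Slot 2: Apex pays $5.64 × 1010 = $5696.40
Slot 3: Tessera pays $5.13 × 980 = $5027.40
Slot 4: Cobalt pays $4.15 × 480 = $1992.00
Total = $20593.20

Total revenue: $20593.20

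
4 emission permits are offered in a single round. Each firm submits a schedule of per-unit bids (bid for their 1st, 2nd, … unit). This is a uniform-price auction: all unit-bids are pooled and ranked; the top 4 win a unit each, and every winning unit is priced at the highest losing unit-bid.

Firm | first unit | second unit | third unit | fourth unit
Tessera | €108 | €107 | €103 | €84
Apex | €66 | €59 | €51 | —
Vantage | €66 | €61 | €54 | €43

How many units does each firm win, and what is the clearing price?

All unit-bids, highest first — top 4: 108 (Tessera-1), 107 (Tessera-2), 103 (Tessera-3), 84 (Tessera-4)
First bid not allocated: €66.
Allocation: Tessera 4.

Tessera 4; clearing price €66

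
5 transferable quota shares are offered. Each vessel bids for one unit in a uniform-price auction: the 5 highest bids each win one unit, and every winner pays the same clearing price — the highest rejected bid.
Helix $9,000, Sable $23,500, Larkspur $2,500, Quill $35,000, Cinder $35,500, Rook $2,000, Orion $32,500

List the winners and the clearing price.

Cinder, Quill, Orion, Sable, Helix; each pays $2,500

Bids ranked high→low: 35,500 (Cinder), 35,000 (Quill), 32,500 (Orion), 23,500 (Sable), 9,000 (Helix), 2,500 (Larkspur), 2,000 (Rook)
Top 5: Cinder, Quill, Orion, Sable, Helix.
First losing bid is Larkspur's $2,500, which sets the uniform price.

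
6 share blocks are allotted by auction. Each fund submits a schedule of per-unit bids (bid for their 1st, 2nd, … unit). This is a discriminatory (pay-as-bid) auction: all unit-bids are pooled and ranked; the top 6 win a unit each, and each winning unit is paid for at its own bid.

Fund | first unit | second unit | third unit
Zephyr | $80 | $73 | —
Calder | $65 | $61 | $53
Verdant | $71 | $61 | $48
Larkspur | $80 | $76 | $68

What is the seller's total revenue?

Total revenue: $448

Merging the schedules and taking the best 6: 80 (Zephyr-1), 80 (Larkspur-1), 76 (Larkspur-2), 73 (Zephyr-2), 71 (Verdant-1), 68 (Larkspur-3)
Next rejected bid: $65 (not a price — pay-as-bid).
Each winning unit pays its own bid.
Revenue = 80 + 80 + 76 + 73 + 71 + 68 = $448.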